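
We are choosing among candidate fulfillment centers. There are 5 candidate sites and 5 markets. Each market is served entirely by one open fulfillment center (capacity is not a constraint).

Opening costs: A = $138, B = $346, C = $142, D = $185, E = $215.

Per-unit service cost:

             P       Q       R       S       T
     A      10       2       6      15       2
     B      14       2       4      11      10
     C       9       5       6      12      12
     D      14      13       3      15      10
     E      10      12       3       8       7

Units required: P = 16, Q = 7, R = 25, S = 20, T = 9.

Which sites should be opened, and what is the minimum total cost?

Open E only; minimum total cost 757.

For any fixed open set, each market goes to its cheapest open site; total = fixed + service.
{E}: P→E 10·16=160, Q→E 12·7=84, R→E 3·25=75, S→E 8·20=160, T→E 7·9=63. Service 542; fixed 215; total 757.
{A}: service 642 + fixed 138 = 780
{A, E}: service 427 + fixed 353 = 780
{A, B, C, D, E}: service 411 + fixed 1026 = 1437
No other subset beats 757.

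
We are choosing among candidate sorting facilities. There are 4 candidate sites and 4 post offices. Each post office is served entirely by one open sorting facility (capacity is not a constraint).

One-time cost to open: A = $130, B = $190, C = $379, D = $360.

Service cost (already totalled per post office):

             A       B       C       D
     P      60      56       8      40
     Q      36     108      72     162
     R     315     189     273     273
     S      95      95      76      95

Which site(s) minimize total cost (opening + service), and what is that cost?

For any fixed open set, each post office goes to its cheapest open site; total = fixed + service.
{A}: P→A 60, Q→A 36, R→A 315, S→A 95. Service 506; fixed 130; total 636.
{B}: service 448 + fixed 190 = 638
{A, B}: service 376 + fixed 320 = 696
{A, B, C, D}: service 309 + fixed 1059 = 1368
No other subset beats 636.

Open A only; minimum total cost 636.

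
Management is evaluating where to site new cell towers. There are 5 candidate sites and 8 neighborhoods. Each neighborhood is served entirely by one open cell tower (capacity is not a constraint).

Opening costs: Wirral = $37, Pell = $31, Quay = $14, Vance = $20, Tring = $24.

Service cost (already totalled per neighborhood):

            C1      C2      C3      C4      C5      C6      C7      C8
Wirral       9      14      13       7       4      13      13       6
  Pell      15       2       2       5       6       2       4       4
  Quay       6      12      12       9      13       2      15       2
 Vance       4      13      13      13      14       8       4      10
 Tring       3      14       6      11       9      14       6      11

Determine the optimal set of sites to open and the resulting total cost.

For any fixed open set, each neighborhood goes to its cheapest open site; total = fixed + service.
{Pell}: C1→Pell 15, C2→Pell 2, C3→Pell 2, C4→Pell 5, C5→Pell 6, C6→Pell 2, C7→Pell 4, C8→Pell 4. Service 40; fixed 31; total 71.
{Pell, Quay}: service 29 + fixed 45 = 74
{Pell, Vance}: service 29 + fixed 51 = 80
{Wirral, Pell, Quay, Vance, Tring}: service 24 + fixed 126 = 150
No other subset beats 71.

Open Pell only; minimum total cost 71.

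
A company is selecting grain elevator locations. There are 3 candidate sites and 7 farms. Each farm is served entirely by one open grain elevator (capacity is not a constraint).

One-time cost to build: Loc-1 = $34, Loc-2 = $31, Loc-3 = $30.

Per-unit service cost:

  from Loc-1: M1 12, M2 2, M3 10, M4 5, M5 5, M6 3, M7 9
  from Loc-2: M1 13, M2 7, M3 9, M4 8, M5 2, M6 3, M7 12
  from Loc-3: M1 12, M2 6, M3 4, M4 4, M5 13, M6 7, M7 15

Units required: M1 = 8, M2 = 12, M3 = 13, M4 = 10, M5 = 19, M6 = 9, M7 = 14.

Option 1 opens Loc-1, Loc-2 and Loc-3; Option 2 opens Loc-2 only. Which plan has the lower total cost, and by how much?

Option 1: {Loc-1, Loc-2, Loc-3}: M1→Loc-1 12·8=96, M2→Loc-1 2·12=24, M3→Loc-3 4·13=52, M4→Loc-3 4·10=40, M5→Loc-2 2·19=38, M6→Loc-1 3·9=27, M7→Loc-1 9·14=126. Service 403; fixed 95; total 498.
Option 2: {Loc-2}: M1→Loc-2 13·8=104, M2→Loc-2 7·12=84, M3→Loc-2 9·13=117, M4→Loc-2 8·10=80, M5→Loc-2 2·19=38, M6→Loc-2 3·9=27, M7→Loc-2 12·14=168. Service 618; fixed 31; total 649.
Difference: |498 − 649| = 151.

Option 1 is cheaper by 151.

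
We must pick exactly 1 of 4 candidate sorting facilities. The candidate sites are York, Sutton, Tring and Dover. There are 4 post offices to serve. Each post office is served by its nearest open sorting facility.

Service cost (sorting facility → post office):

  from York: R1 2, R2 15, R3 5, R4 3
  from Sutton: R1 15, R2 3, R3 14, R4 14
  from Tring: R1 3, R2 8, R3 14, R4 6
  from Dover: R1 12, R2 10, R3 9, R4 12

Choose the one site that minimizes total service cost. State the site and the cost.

With exactly 1 open, each post office uses its cheapest among the chosen.
{York}: R1→York 2, R2→York 15, R3→York 5, R4→York 3. Service cost 25.
{Tring}: service cost 31
{Dover}: service cost 43
Among all 4 size-1 choices, {York} is lowest.

Choose York only; total service cost 25.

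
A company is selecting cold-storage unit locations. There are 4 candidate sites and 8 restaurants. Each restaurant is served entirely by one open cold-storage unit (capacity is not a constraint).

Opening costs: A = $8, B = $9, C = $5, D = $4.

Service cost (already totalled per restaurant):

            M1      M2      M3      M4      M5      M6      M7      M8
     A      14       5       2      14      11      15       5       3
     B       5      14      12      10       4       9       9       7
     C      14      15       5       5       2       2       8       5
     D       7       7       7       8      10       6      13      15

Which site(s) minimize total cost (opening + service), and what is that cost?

Open A, C and D; minimum total cost 48.

For any fixed open set, each restaurant goes to its cheapest open site; total = fixed + service.
{A, C, D}: M1→D 7, M2→A 5, M3→A 2, M4→C 5, M5→C 2, M6→C 2, M7→A 5, M8→A 3. Service 31; fixed 17; total 48.
{C, D}: service 41 + fixed 9 = 50
{A, B, C}: M1→B 5, M2→A 5, M3→A 2, M4→C 5, M5→C 2, M6→C 2, M7→A 5, M8→A 3. Service 29; fixed 22; total 51.
{A, B, C, D}: M1→B 5, M2→A 5, M3→A 2, M4→C 5, M5→C 2, M6→C 2, M7→A 5, M8→A 3. Service 29; fixed 26; total 55.
No other subset beats 48.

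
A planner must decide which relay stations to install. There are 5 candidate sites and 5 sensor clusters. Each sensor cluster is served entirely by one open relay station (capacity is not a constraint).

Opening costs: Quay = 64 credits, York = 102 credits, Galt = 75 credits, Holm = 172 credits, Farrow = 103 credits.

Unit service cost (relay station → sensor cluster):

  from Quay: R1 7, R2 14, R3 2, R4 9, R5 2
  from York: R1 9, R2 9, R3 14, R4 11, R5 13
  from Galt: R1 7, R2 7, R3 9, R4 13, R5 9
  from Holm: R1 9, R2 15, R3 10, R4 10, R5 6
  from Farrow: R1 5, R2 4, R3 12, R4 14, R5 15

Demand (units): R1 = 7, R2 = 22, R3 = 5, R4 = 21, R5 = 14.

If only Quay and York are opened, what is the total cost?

Each sensor cluster is assigned to its cheapest site among the open ones.
{Quay, York}: R1→Quay 7·7=49, R2→York 9·22=198, R3→Quay 2·5=10, R4→Quay 9·21=189, R5→Quay 2·14=28. Service 474; fixed 166; total 640.

Total cost: 640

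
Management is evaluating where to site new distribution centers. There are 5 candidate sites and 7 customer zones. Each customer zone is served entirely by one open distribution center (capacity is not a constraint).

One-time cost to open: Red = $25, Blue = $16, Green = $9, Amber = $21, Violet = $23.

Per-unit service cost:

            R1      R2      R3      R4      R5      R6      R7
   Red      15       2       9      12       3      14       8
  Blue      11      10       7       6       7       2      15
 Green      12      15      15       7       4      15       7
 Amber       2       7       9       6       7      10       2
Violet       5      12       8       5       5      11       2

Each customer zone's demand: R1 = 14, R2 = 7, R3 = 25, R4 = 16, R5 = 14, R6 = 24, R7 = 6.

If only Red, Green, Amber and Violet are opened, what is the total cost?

Each customer zone is assigned to its cheapest site among the open ones.
{Red, Green, Amber, Violet}: R1→Amber 2·14=28, R2→Red 2·7=14, R3→Violet 8·25=200, R4→Violet 5·16=80, R5→Red 3·14=42, R6→Amber 10·24=240, R7→Amber 2·6=12. Service 616; fixed 78; total 694.

Total cost: 694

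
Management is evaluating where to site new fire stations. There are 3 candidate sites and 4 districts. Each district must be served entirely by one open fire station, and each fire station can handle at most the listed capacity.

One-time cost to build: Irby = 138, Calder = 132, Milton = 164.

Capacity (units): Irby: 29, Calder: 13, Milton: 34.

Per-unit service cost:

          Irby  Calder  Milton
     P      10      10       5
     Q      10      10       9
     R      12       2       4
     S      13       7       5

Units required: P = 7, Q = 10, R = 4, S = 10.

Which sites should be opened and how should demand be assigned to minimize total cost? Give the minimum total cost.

Open {Milton}: P→Milton 5·7=35, Q→Milton 9·10=90, R→Milton 4·4=16, S→Milton 5·10=50.
Loads: Milton carries 31/34. Service 191; fixed 164; total 355.
Next best feasible plan costs 479.

Minimum total cost: 355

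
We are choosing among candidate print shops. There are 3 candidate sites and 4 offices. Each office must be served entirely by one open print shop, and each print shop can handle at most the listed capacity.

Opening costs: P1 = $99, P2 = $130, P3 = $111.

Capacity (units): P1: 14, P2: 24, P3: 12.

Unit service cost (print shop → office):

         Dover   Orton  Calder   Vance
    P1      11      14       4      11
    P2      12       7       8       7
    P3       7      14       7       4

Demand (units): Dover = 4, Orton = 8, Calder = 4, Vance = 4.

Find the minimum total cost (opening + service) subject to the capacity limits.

Open {P2}: Dover→P2 12·4=48, Orton→P2 7·8=56, Calder→P2 8·4=32, Vance→P2 7·4=28.
Loads: P2 carries 20/24. Service 164; fixed 130; total 294.
Next best feasible plan costs 369.

Minimum total cost: 294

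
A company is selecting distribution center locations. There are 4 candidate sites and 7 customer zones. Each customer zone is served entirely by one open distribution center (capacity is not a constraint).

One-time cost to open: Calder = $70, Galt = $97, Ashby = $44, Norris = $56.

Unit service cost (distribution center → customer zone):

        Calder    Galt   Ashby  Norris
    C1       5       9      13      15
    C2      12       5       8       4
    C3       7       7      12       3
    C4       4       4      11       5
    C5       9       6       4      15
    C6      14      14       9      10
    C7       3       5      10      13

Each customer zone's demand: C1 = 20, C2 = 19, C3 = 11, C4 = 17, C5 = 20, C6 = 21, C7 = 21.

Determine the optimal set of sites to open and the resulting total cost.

Open Calder, Ashby and Norris; minimum total cost 779.

For any fixed open set, each customer zone goes to its cheapest open site; total = fixed + service.
{Calder, Ashby, Norris}: C1→Calder 5·20=100, C2→Norris 4·19=76, C3→Norris 3·11=33, C4→Calder 4·17=68, C5→Ashby 4·20=80, C6→Ashby 9·21=189, C7→Calder 3·21=63. Service 609; fixed 170; total 779.
{Calder, Ashby}: C1→Calder 5·20=100, C2→Ashby 8·19=152, C3→Calder 7·11=77, C4→Calder 4·17=68, C5→Ashby 4·20=80, C6→Ashby 9·21=189, C7→Calder 3·21=63. Service 729; fixed 114; total 843.
{Calder, Norris}: C1→Calder 5·20=100, C2→Norris 4·19=76, C3→Norris 3·11=33, C4→Calder 4·17=68, C5→Calder 9·20=180, C6→Norris 10·21=210, C7→Calder 3·21=63. Service 730; fixed 126; total 856.
{Calder, Galt, Ashby, Norris}: C1→Calder 5·20=100, C2→Norris 4·19=76, C3→Norris 3·11=33, C4→Calder 4·17=68, C5→Ashby 4·20=80, C6→Ashby 9·21=189, C7→Calder 3·21=63. Service 609; fixed 267; total 876.
(All 15 nonempty subsets were checked; Calder, Ashby and Norris is lowest.)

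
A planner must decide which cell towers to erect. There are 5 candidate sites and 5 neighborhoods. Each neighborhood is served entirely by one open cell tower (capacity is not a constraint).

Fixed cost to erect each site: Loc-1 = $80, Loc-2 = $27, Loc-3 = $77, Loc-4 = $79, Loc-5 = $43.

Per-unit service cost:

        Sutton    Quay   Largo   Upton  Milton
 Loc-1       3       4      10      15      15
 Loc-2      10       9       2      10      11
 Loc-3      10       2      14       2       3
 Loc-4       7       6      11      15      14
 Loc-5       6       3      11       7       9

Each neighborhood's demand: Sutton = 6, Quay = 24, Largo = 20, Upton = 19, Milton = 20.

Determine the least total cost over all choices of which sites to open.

Minimum total cost: 350

For any fixed open set, each neighborhood goes to its cheapest open site; total = fixed + service.
{Loc-2, Loc-3}: Sutton→Loc-2 10·6=60, Quay→Loc-3 2·24=48, Largo→Loc-2 2·20=40, Upton→Loc-3 2·19=38, Milton→Loc-3 3·20=60. Service 246; fixed 104; total 350.
{Loc-2, Loc-3, Loc-5}: service 222 + fixed 147 = 369
{Loc-1, Loc-2, Loc-3}: service 204 + fixed 184 = 388
{Loc-1, Loc-2, Loc-3, Loc-4, Loc-5}: Sutton→Loc-1 3·6=18, Quay→Loc-3 2·24=48, Largo→Loc-2 2·20=40, Upton→Loc-3 2·19=38, Milton→Loc-3 3·20=60. Service 204; fixed 306; total 510.
No other subset beats 350.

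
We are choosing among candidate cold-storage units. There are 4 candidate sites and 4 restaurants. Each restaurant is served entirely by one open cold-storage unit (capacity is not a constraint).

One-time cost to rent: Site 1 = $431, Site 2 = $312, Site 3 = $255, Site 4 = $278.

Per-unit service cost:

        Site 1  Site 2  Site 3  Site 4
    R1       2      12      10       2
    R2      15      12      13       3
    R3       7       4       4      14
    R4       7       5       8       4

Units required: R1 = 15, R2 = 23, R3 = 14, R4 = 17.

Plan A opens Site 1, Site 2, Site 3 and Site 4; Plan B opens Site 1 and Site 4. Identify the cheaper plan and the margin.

Plan B is cheaper by 525.

Plan A: {Site 1, Site 2, Site 3, Site 4}: R1→Site 1 2·15=30, R2→Site 4 3·23=69, R3→Site 2 4·14=56, R4→Site 4 4·17=68. Service 223; fixed 1276; total 1499.
Plan B: {Site 1, Site 4}: R1→Site 1 2·15=30, R2→Site 4 3·23=69, R3→Site 1 7·14=98, R4→Site 4 4·17=68. Service 265; fixed 709; total 974.
Difference: |1499 − 974| = 525.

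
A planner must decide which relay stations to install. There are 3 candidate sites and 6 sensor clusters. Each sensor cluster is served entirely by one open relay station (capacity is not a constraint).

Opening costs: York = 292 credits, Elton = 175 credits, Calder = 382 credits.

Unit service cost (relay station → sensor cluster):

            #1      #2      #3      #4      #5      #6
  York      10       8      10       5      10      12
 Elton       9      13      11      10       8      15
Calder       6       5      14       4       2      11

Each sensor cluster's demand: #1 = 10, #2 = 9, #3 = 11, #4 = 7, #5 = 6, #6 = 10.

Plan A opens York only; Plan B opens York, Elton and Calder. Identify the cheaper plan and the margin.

Plan A: {York}: #1→York 10·10=100, #2→York 8·9=72, #3→York 10·11=110, #4→York 5·7=35, #5→York 10·6=60, #6→York 12·10=120. Service 497; fixed 292; total 789.
Plan B: {York, Elton, Calder}: #1→Calder 6·10=60, #2→Calder 5·9=45, #3→York 10·11=110, #4→Calder 4·7=28, #5→Calder 2·6=12, #6→Calder 11·10=110. Service 365; fixed 849; total 1214.
Difference: |789 − 1214| = 425.

Plan A is cheaper by 425.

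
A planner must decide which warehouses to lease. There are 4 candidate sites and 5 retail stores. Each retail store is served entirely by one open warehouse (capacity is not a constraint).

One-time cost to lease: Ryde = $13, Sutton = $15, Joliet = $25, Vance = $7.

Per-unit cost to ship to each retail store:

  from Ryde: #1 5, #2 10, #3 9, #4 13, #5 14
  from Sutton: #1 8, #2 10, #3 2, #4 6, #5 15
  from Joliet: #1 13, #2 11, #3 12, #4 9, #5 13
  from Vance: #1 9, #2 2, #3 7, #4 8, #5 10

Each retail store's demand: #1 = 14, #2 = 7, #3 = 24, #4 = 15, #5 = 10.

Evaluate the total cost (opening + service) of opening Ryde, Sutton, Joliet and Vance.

Each retail store is assigned to its cheapest site among the open ones.
{Ryde, Sutton, Joliet, Vance}: #1→Ryde 5·14=70, #2→Vance 2·7=14, #3→Sutton 2·24=48, #4→Sutton 6·15=90, #5→Vance 10·10=100. Service 322; fixed 60; total 382.

Total cost: 382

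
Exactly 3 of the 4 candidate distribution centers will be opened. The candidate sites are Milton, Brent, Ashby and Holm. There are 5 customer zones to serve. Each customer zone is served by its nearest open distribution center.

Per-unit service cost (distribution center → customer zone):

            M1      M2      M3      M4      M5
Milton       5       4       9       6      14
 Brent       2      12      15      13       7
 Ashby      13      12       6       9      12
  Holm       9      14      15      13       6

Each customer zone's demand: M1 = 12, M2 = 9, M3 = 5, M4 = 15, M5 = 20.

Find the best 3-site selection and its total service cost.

With exactly 3 open, each customer zone uses its cheapest among the chosen.
{Milton, Brent, Holm}: M1→Brent 2·12=24, M2→Milton 4·9=36, M3→Milton 9·5=45, M4→Milton 6·15=90, M5→Holm 6·20=120. Service cost 315.
{Milton, Brent, Ashby}: service cost 320
{Milton, Ashby, Holm}: service cost 336
Among all 4 size-3 choices, {Milton, Brent, Holm} is lowest.

Choose Milton, Brent and Holm; total service cost 315.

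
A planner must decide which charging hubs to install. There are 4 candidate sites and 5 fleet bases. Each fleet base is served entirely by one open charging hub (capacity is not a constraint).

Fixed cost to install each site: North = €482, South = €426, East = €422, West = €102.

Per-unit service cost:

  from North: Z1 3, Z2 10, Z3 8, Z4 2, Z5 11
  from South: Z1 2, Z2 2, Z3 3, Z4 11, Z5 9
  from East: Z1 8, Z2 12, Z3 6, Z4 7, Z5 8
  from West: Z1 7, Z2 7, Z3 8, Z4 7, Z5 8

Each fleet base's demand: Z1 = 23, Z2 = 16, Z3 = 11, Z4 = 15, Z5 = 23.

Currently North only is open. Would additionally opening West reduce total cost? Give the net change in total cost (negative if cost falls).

Current service cost with {North}: 600.
Adding West: each fleet base re-picks its cheapest; new service cost 483, saving 117.
Extra fixed cost: 102. Net change = 102 − 117 = -15.
(Totals: 1082 → 1067.)

Yes — net change −15 (cost falls by 15).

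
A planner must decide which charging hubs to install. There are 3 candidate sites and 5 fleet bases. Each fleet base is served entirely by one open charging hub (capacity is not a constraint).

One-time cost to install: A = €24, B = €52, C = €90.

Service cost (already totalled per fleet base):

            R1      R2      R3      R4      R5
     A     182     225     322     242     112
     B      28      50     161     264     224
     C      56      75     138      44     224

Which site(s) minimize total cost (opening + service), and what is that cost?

Open A, B and C; minimum total cost 538.

For any fixed open set, each fleet base goes to its cheapest open site; total = fixed + service.
{A, B, C}: R1→B 28, R2→B 50, R3→C 138, R4→C 44, R5→A 112. Service 372; fixed 166; total 538.
{A, C}: R1→C 56, R2→C 75, R3→C 138, R4→C 44, R5→A 112. Service 425; fixed 114; total 539.
{B, C}: service 484 + fixed 142 = 626
{A}: service 1083 + fixed 24 = 1107
(All 7 nonempty subsets were checked; A, B and C is lowest.)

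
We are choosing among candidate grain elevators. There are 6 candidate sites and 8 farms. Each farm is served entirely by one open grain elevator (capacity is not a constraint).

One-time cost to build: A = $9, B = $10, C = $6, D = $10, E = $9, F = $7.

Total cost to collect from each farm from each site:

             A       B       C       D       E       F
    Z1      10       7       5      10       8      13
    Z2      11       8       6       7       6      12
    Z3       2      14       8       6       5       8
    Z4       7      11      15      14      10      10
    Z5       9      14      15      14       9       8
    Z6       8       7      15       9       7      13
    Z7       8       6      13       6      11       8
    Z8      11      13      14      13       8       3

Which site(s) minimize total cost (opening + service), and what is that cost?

Open A, C and F; minimum total cost 69.

For any fixed open set, each farm goes to its cheapest open site; total = fixed + service.
{A, C, F}: Z1→C 5, Z2→C 6, Z3→A 2, Z4→A 7, Z5→F 8, Z6→A 8, Z7→A 8, Z8→F 3. Service 47; fixed 22; total 69.
{A, C}: service 56 + fixed 15 = 71
{E, F}: service 55 + fixed 16 = 71
{A, B, C, D, E, F}: Z1→C 5, Z2→C 6, Z3→A 2, Z4→A 7, Z5→F 8, Z6→B 7, Z7→B 6, Z8→F 3. Service 44; fixed 51; total 95.
No other subset beats 69.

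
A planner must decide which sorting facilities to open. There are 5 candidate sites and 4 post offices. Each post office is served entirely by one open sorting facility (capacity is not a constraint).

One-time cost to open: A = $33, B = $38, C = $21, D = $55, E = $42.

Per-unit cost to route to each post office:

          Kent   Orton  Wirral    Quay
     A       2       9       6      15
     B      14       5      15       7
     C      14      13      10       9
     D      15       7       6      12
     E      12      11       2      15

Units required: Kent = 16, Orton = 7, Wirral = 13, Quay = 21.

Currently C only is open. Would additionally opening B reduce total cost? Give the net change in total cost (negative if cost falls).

Current service cost with {C}: 634.
Adding B: each post office re-picks its cheapest; new service cost 536, saving 98.
Extra fixed cost: 38. Net change = 38 − 98 = -60.
(Totals: 655 → 595.)

Yes — net change −60 (cost falls by 60).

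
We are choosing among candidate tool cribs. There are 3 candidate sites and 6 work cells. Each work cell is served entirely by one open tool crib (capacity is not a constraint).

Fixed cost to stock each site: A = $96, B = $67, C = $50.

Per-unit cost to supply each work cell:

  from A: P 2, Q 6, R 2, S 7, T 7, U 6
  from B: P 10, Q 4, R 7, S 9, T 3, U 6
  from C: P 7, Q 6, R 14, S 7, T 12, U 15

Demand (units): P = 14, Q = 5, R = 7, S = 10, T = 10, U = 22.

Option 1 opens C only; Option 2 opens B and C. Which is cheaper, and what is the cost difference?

Option 2 is cheaper by 280.

Option 1: {C}: P→C 7·14=98, Q→C 6·5=30, R→C 14·7=98, S→C 7·10=70, T→C 12·10=120, U→C 15·22=330. Service 746; fixed 50; total 796.
Option 2: {B, C}: P→C 7·14=98, Q→B 4·5=20, R→B 7·7=49, S→C 7·10=70, T→B 3·10=30, U→B 6·22=132. Service 399; fixed 117; total 516.
Difference: |796 − 516| = 280.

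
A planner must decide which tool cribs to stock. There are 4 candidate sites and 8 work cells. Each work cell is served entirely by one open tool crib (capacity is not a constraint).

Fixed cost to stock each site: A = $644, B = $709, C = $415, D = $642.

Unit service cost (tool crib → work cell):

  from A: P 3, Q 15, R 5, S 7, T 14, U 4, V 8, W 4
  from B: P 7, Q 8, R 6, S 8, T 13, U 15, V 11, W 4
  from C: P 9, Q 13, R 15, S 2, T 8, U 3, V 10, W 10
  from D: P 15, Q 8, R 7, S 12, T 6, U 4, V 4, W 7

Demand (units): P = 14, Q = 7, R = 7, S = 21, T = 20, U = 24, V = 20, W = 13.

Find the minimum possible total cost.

For any fixed open set, each work cell goes to its cheapest open site; total = fixed + service.
{C}: P→C 9·14=126, Q→C 13·7=91, R→C 15·7=105, S→C 2·21=42, T→C 8·20=160, U→C 3·24=72, V→C 10·20=200, W→C 10·13=130. Service 926; fixed 415; total 1341.
{A}: P→A 3·14=42, Q→A 15·7=105, R→A 5·7=35, S→A 7·21=147, T→A 14·20=280, U→A 4·24=96, V→A 8·20=160, W→A 4·13=52. Service 917; fixed 644; total 1561.
{D}: service 954 + fixed 642 = 1596
{A, B, C, D}: service 499 + fixed 2410 = 2909
No other subset beats 1341.

Minimum total cost: 1341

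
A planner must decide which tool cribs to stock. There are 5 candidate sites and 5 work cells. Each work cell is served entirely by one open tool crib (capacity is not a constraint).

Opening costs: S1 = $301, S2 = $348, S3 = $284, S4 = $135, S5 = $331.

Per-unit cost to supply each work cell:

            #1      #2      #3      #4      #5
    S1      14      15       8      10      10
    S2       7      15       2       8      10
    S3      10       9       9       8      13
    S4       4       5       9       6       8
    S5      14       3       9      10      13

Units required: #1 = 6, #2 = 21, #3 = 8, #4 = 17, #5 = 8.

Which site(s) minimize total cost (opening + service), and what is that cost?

Open S4 only; minimum total cost 502.

For any fixed open set, each work cell goes to its cheapest open site; total = fixed + service.
{S4}: #1→S4 4·6=24, #2→S4 5·21=105, #3→S4 9·8=72, #4→S4 6·17=102, #5→S4 8·8=64. Service 367; fixed 135; total 502.
{S3, S4}: service 367 + fixed 419 = 786
{S4, S5}: service 325 + fixed 466 = 791
{S1, S2, S3, S4, S5}: #1→S4 4·6=24, #2→S5 3·21=63, #3→S2 2·8=16, #4→S4 6·17=102, #5→S4 8·8=64. Service 269; fixed 1399; total 1668.
No other subset beats 502.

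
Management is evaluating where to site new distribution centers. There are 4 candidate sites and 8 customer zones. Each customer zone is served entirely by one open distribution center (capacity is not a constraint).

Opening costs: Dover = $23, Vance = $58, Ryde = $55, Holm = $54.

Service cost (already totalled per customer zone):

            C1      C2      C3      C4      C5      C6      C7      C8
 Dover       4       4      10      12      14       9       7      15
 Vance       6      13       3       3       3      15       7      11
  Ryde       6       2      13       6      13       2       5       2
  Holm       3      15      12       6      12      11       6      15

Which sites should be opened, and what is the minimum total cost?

Open Dover only; minimum total cost 98.

For any fixed open set, each customer zone goes to its cheapest open site; total = fixed + service.
{Dover}: C1→Dover 4, C2→Dover 4, C3→Dover 10, C4→Dover 12, C5→Dover 14, C6→Dover 9, C7→Dover 7, C8→Dover 15. Service 75; fixed 23; total 98.
{Ryde}: C1→Ryde 6, C2→Ryde 2, C3→Ryde 13, C4→Ryde 6, C5→Ryde 13, C6→Ryde 2, C7→Ryde 5, C8→Ryde 2. Service 49; fixed 55; total 104.
{Vance}: service 61 + fixed 58 = 119
{Dover, Vance, Ryde, Holm}: C1→Holm 3, C2→Ryde 2, C3→Vance 3, C4→Vance 3, C5→Vance 3, C6→Ryde 2, C7→Ryde 5, C8→Ryde 2. Service 23; fixed 190; total 213.
No other subset beats 98.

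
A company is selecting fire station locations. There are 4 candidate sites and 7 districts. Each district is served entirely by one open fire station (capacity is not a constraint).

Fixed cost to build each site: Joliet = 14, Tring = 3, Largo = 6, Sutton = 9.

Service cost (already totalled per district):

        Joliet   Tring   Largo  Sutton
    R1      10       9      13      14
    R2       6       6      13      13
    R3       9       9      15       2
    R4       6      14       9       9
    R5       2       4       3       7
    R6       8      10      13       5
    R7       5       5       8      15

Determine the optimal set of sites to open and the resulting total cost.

For any fixed open set, each district goes to its cheapest open site; total = fixed + service.
{Tring, Sutton}: R1→Tring 9, R2→Tring 6, R3→Sutton 2, R4→Sutton 9, R5→Tring 4, R6→Sutton 5, R7→Tring 5. Service 40; fixed 12; total 52.
{Tring, Largo, Sutton}: service 39 + fixed 18 = 57
{Joliet, Sutton}: service 36 + fixed 23 = 59
{Joliet, Tring, Largo, Sutton}: R1→Tring 9, R2→Joliet 6, R3→Sutton 2, R4→Joliet 6, R5→Joliet 2, R6→Sutton 5, R7→Joliet 5. Service 35; fixed 32; total 67.
No other subset beats 52.

Open Tring and Sutton; minimum total cost 52.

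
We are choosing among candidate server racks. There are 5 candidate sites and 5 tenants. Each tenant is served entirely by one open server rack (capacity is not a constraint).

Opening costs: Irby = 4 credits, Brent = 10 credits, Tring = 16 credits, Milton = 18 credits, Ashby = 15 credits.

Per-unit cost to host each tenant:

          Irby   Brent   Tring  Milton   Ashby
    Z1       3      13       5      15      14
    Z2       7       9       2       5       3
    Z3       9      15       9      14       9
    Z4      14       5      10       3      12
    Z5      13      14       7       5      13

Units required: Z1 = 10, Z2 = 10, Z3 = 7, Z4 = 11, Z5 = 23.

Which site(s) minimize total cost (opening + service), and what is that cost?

Open Irby, Tring and Milton; minimum total cost 299.

For any fixed open set, each tenant goes to its cheapest open site; total = fixed + service.
{Irby, Tring, Milton}: Z1→Irby 3·10=30, Z2→Tring 2·10=20, Z3→Irby 9·7=63, Z4→Milton 3·11=33, Z5→Milton 5·23=115. Service 261; fixed 38; total 299.
{Irby, Milton, Ashby}: service 271 + fixed 37 = 308
{Irby, Brent, Tring, Milton}: service 261 + fixed 48 = 309
{Irby, Brent, Tring, Milton, Ashby}: Z1→Irby 3·10=30, Z2→Tring 2·10=20, Z3→Irby 9·7=63, Z4→Milton 3·11=33, Z5→Milton 5·23=115. Service 261; fixed 63; total 324.
No other subset beats 299.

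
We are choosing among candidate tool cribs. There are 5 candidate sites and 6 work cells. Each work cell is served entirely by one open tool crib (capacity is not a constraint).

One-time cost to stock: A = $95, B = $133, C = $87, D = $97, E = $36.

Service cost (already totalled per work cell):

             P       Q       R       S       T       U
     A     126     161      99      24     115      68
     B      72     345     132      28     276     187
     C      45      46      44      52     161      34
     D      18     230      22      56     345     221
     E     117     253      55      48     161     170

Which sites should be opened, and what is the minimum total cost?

For any fixed open set, each work cell goes to its cheapest open site; total = fixed + service.
{C}: P→C 45, Q→C 46, R→C 44, S→C 52, T→C 161, U→C 34. Service 382; fixed 87; total 469.
{A, C}: P→C 45, Q→C 46, R→C 44, S→A 24, T→A 115, U→C 34. Service 308; fixed 182; total 490.
{C, E}: service 378 + fixed 123 = 501
{A, B, C, D, E}: service 259 + fixed 448 = 707
No other subset beats 469.

Open C only; minimum total cost 469.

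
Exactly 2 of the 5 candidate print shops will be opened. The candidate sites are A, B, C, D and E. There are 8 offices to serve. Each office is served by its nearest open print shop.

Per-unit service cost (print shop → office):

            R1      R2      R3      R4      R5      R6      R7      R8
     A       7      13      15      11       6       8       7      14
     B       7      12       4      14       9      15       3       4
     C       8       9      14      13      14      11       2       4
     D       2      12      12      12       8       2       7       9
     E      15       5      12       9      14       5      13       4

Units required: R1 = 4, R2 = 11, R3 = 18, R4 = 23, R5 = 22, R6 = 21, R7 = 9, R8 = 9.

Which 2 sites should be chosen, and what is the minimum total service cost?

Choose B and E; total service cost 728.

With exactly 2 open, each office uses its cheapest among the chosen.
{B, E}: R1→B 7·4=28, R2→E 5·11=55, R3→B 4·18=72, R4→E 9·23=207, R5→B 9·22=198, R6→E 5·21=105, R7→B 3·9=27, R8→B 4·9=36. Service cost 728.
{B, D}: service cost 769
{D, E}: service cost 803
Among all 10 size-2 choices, {B, E} is lowest.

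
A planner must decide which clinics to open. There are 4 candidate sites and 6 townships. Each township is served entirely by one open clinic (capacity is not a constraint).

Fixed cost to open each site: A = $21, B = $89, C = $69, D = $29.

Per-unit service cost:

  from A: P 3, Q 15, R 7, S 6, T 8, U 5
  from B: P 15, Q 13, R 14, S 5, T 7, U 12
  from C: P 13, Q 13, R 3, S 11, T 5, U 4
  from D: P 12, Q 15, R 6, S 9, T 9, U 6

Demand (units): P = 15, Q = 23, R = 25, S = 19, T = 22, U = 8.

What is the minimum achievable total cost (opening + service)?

Minimum total cost: 765

For any fixed open set, each township goes to its cheapest open site; total = fixed + service.
{A, C}: P→A 3·15=45, Q→C 13·23=299, R→C 3·25=75, S→A 6·19=114, T→C 5·22=110, U→C 4·8=32. Service 675; fixed 90; total 765.
{A, C, D}: P→A 3·15=45, Q→C 13·23=299, R→C 3·25=75, S→A 6·19=114, T→C 5·22=110, U→C 4·8=32. Service 675; fixed 119; total 794.
{A, B, C}: service 656 + fixed 179 = 835
{A, B, C, D}: service 656 + fixed 208 = 864
No other subset beats 765.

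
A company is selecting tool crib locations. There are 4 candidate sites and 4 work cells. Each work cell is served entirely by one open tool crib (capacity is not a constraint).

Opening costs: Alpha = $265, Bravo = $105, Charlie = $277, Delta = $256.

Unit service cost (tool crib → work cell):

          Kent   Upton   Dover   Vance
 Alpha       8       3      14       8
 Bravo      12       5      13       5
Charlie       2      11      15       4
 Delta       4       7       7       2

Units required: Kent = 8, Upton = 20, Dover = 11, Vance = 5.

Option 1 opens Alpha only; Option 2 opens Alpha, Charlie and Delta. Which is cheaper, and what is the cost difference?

Option 1: {Alpha}: Kent→Alpha 8·8=64, Upton→Alpha 3·20=60, Dover→Alpha 14·11=154, Vance→Alpha 8·5=40. Service 318; fixed 265; total 583.
Option 2: {Alpha, Charlie, Delta}: Kent→Charlie 2·8=16, Upton→Alpha 3·20=60, Dover→Delta 7·11=77, Vance→Delta 2·5=10. Service 163; fixed 798; total 961.
Difference: |583 − 961| = 378.

Option 1 is cheaper by 378.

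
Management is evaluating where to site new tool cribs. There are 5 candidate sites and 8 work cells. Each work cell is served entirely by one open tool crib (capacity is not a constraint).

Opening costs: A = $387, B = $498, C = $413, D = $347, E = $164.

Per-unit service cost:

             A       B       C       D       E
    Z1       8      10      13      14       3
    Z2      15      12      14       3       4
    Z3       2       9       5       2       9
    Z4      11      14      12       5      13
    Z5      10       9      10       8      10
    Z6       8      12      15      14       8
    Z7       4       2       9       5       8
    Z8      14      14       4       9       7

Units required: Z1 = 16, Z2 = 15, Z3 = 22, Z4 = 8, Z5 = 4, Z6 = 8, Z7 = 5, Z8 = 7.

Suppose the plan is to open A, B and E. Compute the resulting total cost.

Total cost: 1448

Each work cell is assigned to its cheapest site among the open ones.
{A, B, E}: Z1→E 3·16=48, Z2→E 4·15=60, Z3→A 2·22=44, Z4→A 11·8=88, Z5→B 9·4=36, Z6→A 8·8=64, Z7→B 2·5=10, Z8→E 7·7=49. Service 399; fixed 1049; total 1448.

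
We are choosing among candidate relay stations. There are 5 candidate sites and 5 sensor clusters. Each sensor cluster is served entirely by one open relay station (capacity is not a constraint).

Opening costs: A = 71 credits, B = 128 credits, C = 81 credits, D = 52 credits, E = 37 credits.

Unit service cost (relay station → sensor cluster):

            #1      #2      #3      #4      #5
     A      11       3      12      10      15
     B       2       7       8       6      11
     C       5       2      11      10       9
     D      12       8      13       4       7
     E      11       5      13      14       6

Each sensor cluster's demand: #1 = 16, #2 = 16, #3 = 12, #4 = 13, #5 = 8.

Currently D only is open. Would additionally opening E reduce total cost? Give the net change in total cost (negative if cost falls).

Current service cost with {D}: 584.
Adding E: each sensor cluster re-picks its cheapest; new service cost 512, saving 72.
Extra fixed cost: 37. Net change = 37 − 72 = -35.
(Totals: 636 → 601.)

Yes — net change −35 (cost falls by 35).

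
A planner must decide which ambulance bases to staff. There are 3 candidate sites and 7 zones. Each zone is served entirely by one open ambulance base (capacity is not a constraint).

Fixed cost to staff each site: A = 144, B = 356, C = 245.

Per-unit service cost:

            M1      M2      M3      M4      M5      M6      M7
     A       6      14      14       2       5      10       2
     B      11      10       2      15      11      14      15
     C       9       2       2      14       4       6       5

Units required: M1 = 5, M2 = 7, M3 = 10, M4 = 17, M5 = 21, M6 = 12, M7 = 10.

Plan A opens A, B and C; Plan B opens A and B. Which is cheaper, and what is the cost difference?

Plan A: {A, B, C}: M1→A 6·5=30, M2→C 2·7=14, M3→B 2·10=20, M4→A 2·17=34, M5→C 4·21=84, M6→C 6·12=72, M7→A 2·10=20. Service 274; fixed 745; total 1019.
Plan B: {A, B}: M1→A 6·5=30, M2→B 10·7=70, M3→B 2·10=20, M4→A 2·17=34, M5→A 5·21=105, M6→A 10·12=120, M7→A 2·10=20. Service 399; fixed 500; total 899.
Difference: |1019 − 899| = 120.

Plan B is cheaper by 120.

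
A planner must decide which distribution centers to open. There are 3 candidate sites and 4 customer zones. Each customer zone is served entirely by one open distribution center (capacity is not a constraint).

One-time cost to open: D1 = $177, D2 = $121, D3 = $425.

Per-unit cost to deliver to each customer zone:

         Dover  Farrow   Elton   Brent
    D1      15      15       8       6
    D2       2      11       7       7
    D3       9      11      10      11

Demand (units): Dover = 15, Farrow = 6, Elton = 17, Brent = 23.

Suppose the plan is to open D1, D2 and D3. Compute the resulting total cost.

Total cost: 1076

Each customer zone is assigned to its cheapest site among the open ones.
{D1, D2, D3}: Dover→D2 2·15=30, Farrow→D2 11·6=66, Elton→D2 7·17=119, Brent→D1 6·23=138. Service 353; fixed 723; total 1076.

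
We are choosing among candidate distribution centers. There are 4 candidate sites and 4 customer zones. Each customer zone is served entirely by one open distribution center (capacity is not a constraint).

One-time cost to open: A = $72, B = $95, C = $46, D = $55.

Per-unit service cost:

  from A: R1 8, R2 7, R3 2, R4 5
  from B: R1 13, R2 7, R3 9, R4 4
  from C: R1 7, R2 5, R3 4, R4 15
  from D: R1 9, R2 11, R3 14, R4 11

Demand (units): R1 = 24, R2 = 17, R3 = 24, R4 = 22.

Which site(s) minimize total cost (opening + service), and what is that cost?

For any fixed open set, each customer zone goes to its cheapest open site; total = fixed + service.
{A, C}: R1→C 7·24=168, R2→C 5·17=85, R3→A 2·24=48, R4→A 5·22=110. Service 411; fixed 118; total 529.
{A}: R1→A 8·24=192, R2→A 7·17=119, R3→A 2·24=48, R4→A 5·22=110. Service 469; fixed 72; total 541.
{B, C}: service 437 + fixed 141 = 578
{A, B, C, D}: service 389 + fixed 268 = 657
No other subset beats 529.

Open A and C; minimum total cost 529.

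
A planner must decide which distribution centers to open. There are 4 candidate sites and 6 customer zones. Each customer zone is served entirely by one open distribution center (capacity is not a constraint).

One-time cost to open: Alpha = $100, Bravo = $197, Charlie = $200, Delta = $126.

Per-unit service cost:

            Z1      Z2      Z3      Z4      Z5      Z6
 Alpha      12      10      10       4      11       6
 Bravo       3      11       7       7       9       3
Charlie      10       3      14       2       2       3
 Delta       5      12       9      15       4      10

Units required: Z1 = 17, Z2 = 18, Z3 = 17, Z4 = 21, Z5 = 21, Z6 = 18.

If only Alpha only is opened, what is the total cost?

Each customer zone is assigned to its cheapest site among the open ones.
{Alpha}: Z1→Alpha 12·17=204, Z2→Alpha 10·18=180, Z3→Alpha 10·17=170, Z4→Alpha 4·21=84, Z5→Alpha 11·21=231, Z6→Alpha 6·18=108. Service 977; fixed 100; total 1077.

Total cost: 1077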